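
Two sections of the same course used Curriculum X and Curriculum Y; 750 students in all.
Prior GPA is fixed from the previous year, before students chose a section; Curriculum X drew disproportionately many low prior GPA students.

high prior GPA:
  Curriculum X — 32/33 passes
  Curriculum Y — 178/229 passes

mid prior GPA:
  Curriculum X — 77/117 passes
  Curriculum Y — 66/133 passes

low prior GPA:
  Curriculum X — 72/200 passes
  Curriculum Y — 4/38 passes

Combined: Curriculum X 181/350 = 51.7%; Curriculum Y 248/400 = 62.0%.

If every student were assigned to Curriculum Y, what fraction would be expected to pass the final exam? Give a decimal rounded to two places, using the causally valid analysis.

0.47

Since prior GPA band is a pre-existing factor (not a product of the teaching method) and it affects the outcome on its own, it is a confounder. The stratified rates, not the pooled rate, identify the causal effect.
Standardising Curriculum Y to the population prior GPA band mix: 0.349·178/229 + 0.333·66/133 + 0.317·4/38 = 0.470.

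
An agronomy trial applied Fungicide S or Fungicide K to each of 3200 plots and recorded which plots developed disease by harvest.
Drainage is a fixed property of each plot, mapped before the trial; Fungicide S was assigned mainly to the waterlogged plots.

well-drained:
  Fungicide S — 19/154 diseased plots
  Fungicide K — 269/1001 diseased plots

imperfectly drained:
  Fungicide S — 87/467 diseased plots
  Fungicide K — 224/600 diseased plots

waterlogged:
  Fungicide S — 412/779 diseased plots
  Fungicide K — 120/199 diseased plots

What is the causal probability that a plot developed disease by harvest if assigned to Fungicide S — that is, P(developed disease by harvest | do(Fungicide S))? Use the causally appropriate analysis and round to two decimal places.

Fungicide S is lower inside every field drainage stratum but Fungicide K is lower in aggregate. Whether to stratify depends on how field drainage relates to the fungicide.
Field drainage is set before the fungicide has any effect — it is not caused by the fungicide — and it independently drives the outcome. That makes it a confounder, so the causal comparison is within field drainage levels.
Standardising Fungicide S to the population field drainage mix: 0.361·19/154 + 0.333·87/467 + 0.306·412/779 = 0.268.

0.27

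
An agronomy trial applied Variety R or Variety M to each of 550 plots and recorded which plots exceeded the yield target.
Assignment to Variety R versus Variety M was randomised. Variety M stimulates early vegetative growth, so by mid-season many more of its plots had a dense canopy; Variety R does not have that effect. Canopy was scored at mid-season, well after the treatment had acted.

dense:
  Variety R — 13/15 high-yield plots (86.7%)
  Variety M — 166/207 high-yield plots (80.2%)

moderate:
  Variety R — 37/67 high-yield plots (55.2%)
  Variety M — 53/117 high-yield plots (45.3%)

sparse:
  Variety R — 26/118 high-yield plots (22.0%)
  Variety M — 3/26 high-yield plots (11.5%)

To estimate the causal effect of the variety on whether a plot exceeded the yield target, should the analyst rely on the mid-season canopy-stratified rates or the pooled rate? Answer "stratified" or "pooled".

pooled

The mid-season canopy-specific comparison favours Variety R throughout, but the pooled figures favour Variety M. The question is whether to condition on mid-season canopy.
The distribution of mid-season canopy is itself part of what the variety does — it is an intermediate outcome. Holding it fixed would remove that part of the effect; the total effect is the pooled difference.
Pooled: Variety R 38.0% vs Variety M 63.4%; Variety M is higher overall.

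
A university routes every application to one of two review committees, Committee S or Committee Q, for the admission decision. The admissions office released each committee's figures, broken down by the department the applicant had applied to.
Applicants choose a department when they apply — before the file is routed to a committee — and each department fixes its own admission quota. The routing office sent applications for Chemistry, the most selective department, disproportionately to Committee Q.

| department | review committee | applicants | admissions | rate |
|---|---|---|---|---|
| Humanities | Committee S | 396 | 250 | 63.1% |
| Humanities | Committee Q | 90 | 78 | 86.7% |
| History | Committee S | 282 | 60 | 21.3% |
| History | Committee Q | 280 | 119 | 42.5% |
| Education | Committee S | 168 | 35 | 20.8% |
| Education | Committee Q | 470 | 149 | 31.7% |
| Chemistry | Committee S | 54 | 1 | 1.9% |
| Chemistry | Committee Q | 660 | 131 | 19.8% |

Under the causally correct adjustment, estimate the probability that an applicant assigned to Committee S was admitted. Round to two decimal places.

0.24

Department satisfies the back-door criterion: it is not a descendant of the review committee, and it blocks the spurious path from review committee to outcome. Adjusting for it (i.e., using the within-department rates) gives the causal effect.
Standardising Committee S to the population department mix: 0.203·250/396 + 0.234·60/282 + 0.266·35/168 + 0.297·1/54 = 0.239.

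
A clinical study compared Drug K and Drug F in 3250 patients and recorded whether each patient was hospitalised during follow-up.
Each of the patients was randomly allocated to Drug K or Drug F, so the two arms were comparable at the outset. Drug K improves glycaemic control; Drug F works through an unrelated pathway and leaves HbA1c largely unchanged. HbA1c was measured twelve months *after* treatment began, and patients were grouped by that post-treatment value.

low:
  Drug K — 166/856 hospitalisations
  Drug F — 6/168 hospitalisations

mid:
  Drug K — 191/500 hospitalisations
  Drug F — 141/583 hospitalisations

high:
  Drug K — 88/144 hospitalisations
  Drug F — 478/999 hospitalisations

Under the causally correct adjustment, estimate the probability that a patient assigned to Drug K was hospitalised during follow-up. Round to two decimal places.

The distribution of HbA1c is itself part of what the drug does — it is an intermediate outcome. Holding it fixed would remove that part of the effect; the total effect is the pooled difference.
So P(outcome | do(Drug K)) is just the pooled rate for Drug K: 445/1500 = 0.297.

0.30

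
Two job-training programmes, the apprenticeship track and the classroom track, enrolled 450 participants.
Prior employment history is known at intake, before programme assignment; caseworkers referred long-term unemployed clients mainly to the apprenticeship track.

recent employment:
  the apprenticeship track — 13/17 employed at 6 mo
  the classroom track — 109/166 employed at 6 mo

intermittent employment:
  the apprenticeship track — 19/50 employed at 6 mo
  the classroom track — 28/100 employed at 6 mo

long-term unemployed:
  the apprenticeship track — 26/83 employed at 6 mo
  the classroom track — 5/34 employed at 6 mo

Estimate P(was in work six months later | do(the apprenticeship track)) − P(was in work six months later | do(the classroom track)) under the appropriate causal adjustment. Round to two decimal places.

+0.12

Prior employment history satisfies the back-door criterion: it is not a descendant of the programme, and it blocks the spurious path from programme to outcome. Adjusting for it (i.e., using the within-prior employment history rates) gives the causal effect.
Adjusting over the population distribution of prior employment history: 0.407·(0.765−0.657) + 0.333·(0.380−0.280) + 0.260·(0.313−0.147) = +0.120.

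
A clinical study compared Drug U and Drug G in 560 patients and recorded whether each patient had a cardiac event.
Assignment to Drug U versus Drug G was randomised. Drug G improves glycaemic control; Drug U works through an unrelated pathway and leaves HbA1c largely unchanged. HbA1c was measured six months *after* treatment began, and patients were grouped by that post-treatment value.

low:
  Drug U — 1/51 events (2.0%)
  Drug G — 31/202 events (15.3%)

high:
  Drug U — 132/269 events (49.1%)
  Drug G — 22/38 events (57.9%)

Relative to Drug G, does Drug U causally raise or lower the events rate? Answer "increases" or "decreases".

increases

Within every HbA1c level Drug U has the lower rate, yet pooled Drug G does — Simpson's reversal.
HbA1c here is a post-treatment variable shaped by the drug; conditioning on it would introduce bias rather than remove it. The overall comparison is the causal one.
Pooled: Drug U 41.6% vs Drug G 22.1%; Drug G is lower overall.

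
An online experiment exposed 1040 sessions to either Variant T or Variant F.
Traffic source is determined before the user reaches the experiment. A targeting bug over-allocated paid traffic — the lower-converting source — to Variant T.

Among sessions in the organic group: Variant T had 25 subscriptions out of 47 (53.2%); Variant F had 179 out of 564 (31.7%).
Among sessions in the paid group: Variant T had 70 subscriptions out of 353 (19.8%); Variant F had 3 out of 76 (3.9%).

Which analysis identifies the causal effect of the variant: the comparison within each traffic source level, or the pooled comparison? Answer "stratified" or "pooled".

The imbalance in traffic source arose from how sessions were allocated, not from anything the variant did; and traffic source independently affects the outcome. The pooled gap is confounded — condition on traffic source.
Within each level — organic: 53.2% vs 31.7%; paid: 19.8% vs 3.9% — Variant T is higher every time.

stratified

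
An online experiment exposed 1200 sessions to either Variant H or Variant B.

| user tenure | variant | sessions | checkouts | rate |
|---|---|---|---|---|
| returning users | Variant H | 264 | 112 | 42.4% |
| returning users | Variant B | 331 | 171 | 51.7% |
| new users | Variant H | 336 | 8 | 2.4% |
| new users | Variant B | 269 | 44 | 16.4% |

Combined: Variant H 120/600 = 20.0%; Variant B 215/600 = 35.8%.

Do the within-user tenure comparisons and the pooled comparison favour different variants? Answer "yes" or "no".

no

Within each user tenure level (returning users 42.4% vs 51.7%; new users 2.4% vs 16.4%), Variant B has the higher rate every time. Pooled: 20.0% vs 35.8% — Variant B has the higher rate overall. They agree.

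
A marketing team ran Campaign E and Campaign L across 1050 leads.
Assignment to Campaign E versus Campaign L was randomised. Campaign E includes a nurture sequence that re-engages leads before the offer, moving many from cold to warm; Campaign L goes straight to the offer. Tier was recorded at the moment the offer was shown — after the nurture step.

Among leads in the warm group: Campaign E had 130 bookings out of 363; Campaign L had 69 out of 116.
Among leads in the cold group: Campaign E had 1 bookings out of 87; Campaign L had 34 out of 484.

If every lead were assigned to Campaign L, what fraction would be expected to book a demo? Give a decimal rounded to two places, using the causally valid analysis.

The engagement tier-specific comparison favours Campaign L throughout, but the pooled figures favour Campaign E. The question is whether to condition on engagement tier.
Because the campaign influences engagement tier, engagement tier is a post-treatment mediator, not a confounder. Stratifying on it would bias the estimate; the causal effect is the crude pooled difference.
So P(outcome | do(Campaign L)) is just the pooled rate for Campaign L: 103/600 = 0.172.

0.17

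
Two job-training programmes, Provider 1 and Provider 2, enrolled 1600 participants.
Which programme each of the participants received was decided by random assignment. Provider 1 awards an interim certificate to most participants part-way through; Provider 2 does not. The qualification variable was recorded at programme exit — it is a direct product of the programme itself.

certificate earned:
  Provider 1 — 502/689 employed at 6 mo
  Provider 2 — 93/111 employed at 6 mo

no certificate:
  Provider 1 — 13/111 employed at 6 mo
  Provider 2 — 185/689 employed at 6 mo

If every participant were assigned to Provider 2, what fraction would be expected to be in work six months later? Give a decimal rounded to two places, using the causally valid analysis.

0.35

Qualification attained during the programme is recorded after the programme and is itself shifted by it — it sits on the causal path from programme to outcome. Conditioning on a mediator would strip out part of the effect we want; the pooled comparison gives the total causal effect.
So P(outcome | do(Provider 2)) is just the pooled rate for Provider 2: 278/800 = 0.347.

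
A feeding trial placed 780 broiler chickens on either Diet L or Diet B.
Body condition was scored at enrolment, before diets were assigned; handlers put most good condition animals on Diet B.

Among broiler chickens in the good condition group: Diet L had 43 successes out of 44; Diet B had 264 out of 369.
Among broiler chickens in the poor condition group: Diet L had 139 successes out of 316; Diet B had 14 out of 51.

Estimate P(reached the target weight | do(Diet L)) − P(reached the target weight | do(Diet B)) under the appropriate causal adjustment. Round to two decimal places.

+0.22

The stratified and pooled comparisons disagree (Diet L wins within each starting body condition; Diet B wins overall), so the answer turns on the causal role of starting body condition.
Nothing the diet does changes starting body condition; the imbalance is an allocation artefact. With starting body condition also predicting the outcome, the pooled figure is confounded, and the within-stratum comparison is the causal one.
Adjusting over the population distribution of starting body condition: 0.529·(0.977−0.715) + 0.471·(0.440−0.275) = +0.216.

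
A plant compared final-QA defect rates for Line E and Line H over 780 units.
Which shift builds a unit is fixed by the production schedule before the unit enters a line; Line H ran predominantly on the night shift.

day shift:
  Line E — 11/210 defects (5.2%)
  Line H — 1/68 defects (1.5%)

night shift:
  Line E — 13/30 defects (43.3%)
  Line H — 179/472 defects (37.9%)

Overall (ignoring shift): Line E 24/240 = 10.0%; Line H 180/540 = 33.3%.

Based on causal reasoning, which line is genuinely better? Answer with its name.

Line H

The shift-specific comparison favours Line H throughout, but the pooled figures favour Line E. The question is whether to condition on shift.
Here shift is a common cause — it drives both which line a case falls under and the outcome. The crude comparison mixes populations; the stratum-specific rates are the causally relevant ones.
Within each level — day shift: 5.2% vs 1.5%; night shift: 43.3% vs 37.9% — Line H is lower every time.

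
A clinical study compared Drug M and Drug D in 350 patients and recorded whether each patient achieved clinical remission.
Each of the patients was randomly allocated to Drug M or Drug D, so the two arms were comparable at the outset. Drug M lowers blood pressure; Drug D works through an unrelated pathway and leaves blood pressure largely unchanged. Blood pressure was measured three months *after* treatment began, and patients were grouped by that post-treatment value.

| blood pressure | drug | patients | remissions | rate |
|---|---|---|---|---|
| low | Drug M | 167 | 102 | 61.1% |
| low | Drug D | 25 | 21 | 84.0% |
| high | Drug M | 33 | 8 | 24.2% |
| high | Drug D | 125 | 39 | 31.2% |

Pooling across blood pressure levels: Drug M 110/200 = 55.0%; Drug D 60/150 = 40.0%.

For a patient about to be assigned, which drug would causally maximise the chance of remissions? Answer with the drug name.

Blood pressure is downstream of the drug. One should not condition on a consequence of treatment, so the overall rates are the right comparison.
Pooled: Drug M 55.0% vs Drug D 40.0%; Drug M is higher overall.

Drug M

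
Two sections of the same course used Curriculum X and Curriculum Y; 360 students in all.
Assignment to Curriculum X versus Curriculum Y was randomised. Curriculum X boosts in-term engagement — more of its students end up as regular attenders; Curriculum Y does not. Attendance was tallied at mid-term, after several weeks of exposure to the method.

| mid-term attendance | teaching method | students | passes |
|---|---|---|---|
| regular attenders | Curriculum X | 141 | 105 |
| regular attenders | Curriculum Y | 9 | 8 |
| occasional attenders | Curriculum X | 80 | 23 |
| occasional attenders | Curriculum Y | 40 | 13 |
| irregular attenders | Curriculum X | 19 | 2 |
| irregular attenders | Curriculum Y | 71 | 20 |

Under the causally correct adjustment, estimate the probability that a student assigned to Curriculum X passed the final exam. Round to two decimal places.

0.54

The stratified and pooled comparisons disagree (Curriculum Y wins within each mid-term attendance; Curriculum X wins overall), so the answer turns on the causal role of mid-term attendance.
Mid-term attendance is recorded after the teaching method and is itself shifted by it — it sits on the causal path from teaching method to outcome. Conditioning on a mediator would strip out part of the effect we want; the pooled comparison gives the total causal effect.
So P(outcome | do(Curriculum X)) is just the pooled rate for Curriculum X: 130/240 = 0.542.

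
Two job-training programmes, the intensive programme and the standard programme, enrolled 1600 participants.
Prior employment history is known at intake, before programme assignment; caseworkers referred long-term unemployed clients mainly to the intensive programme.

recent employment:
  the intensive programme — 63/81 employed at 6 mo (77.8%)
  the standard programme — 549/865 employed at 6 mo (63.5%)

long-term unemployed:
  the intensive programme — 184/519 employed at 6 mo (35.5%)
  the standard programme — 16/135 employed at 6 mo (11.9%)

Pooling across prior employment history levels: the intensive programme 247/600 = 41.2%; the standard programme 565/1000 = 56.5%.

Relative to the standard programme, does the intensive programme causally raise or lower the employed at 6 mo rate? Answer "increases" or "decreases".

increases

Within every prior employment history level the intensive programme has the higher rate, yet pooled the standard programme does — Simpson's reversal.
Prior employment history satisfies the back-door criterion: it is not a descendant of the programme, and it blocks the spurious path from programme to outcome. Adjusting for it (i.e., using the within-prior employment history rates) gives the causal effect.
Within each level — recent employment: 77.8% vs 63.5%; long-term unemployed: 35.5% vs 11.9% — the intensive programme is higher every time.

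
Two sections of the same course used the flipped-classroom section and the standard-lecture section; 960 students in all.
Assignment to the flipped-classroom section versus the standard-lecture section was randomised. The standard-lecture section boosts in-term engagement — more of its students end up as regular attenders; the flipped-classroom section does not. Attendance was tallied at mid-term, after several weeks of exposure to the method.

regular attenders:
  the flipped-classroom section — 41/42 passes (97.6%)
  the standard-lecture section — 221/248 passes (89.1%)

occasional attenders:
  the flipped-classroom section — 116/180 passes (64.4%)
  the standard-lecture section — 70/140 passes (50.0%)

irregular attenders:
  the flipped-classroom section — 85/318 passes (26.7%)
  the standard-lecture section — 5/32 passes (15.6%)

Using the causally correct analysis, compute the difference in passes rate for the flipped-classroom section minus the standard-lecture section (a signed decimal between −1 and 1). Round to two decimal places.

-0.26

Mid-term attendance lies on the pathway teaching method → mid-term attendance → outcome, so adjusting for it blocks the indirect effect. For the total causal effect of teaching method, use the unadjusted pooled rates.
The causal difference is the pooled difference: 0.448 − 0.705 = -0.257.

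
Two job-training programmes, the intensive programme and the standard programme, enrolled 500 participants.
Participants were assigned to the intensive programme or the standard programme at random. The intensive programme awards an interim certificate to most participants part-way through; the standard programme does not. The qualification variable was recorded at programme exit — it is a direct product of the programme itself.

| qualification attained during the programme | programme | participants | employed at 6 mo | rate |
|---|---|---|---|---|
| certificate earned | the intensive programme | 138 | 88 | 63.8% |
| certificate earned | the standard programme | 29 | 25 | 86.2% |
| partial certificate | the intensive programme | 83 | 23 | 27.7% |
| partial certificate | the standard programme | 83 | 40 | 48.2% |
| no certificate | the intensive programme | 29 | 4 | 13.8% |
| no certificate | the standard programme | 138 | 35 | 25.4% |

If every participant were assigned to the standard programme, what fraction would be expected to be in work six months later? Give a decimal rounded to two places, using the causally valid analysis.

0.40

Because the programme influences qualification attained during the programme, qualification attained during the programme is a post-treatment mediator, not a confounder. Stratifying on it would bias the estimate; the causal effect is the crude pooled difference.
So P(outcome | do(the standard programme)) is just the pooled rate for the standard programme: 100/250 = 0.400.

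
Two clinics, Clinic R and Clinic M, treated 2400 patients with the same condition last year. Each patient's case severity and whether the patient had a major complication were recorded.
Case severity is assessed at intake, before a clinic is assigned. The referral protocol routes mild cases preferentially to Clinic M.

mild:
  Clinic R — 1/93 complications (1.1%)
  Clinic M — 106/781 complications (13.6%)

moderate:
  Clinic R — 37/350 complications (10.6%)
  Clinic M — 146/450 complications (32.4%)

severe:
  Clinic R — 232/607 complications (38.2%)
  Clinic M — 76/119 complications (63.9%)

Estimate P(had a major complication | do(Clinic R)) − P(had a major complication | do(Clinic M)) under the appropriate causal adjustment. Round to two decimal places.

-0.20

The case severity-specific comparison favours Clinic R throughout, but the pooled figures favour Clinic M. The question is whether to condition on case severity.
Case severity satisfies the back-door criterion: it is not a descendant of the clinic, and it blocks the spurious path from clinic to outcome. Adjusting for it (i.e., using the within-case severity rates) gives the causal effect.
Adjusting over the population distribution of case severity: 0.364·(0.011−0.136) + 0.333·(0.106−0.324) + 0.302·(0.382−0.639) = -0.196.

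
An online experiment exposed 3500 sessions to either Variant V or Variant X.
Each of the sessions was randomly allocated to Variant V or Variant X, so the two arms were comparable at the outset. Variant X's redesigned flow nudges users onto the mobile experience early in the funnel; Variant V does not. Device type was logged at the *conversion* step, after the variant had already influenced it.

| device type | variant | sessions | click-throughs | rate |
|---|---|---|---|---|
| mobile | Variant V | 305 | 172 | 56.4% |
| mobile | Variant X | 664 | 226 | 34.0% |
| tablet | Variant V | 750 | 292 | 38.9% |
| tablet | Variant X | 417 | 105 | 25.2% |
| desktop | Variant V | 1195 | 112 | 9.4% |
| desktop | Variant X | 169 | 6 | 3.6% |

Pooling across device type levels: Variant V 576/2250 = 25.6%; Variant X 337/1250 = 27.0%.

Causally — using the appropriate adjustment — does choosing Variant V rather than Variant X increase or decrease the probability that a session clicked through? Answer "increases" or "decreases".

The device type-specific comparison favours Variant V throughout, but the pooled figures favour Variant X. The question is whether to condition on device type.
Device type here is a post-treatment variable shaped by the variant; conditioning on it would introduce bias rather than remove it. The overall comparison is the causal one.
Pooled: Variant V 25.6% vs Variant X 27.0%; Variant X is higher overall.

decreases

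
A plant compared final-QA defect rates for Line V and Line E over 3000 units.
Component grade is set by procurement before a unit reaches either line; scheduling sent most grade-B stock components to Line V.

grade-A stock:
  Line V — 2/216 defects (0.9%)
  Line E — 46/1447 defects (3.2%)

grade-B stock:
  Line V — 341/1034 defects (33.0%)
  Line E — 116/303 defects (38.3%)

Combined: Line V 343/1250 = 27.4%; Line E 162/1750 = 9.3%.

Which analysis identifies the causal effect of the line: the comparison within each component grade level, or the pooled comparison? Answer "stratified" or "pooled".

stratified

Component grade satisfies the back-door criterion: it is not a descendant of the line, and it blocks the spurious path from line to outcome. Adjusting for it (i.e., using the within-component grade rates) gives the causal effect.
Within each level — grade-A stock: 0.9% vs 3.2%; grade-B stock: 33.0% vs 38.3% — Line V is lower every time.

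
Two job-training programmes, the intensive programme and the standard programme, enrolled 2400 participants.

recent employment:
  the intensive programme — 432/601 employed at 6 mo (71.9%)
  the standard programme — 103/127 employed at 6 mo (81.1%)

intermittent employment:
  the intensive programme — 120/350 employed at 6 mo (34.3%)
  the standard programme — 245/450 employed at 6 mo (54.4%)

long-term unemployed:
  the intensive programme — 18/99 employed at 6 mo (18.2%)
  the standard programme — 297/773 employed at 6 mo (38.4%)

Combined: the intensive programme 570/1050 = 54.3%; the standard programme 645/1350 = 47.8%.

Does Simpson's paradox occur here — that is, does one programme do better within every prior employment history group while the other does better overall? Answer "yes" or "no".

yes

Within each prior employment history level (recent employment 71.9% vs 81.1%; intermittent employment 34.3% vs 54.4%; long-term unemployed 18.2% vs 38.4%), the standard programme has the higher rate every time. Pooled: 54.3% vs 47.8% — the intensive programme has the higher rate overall. The two comparisons disagree.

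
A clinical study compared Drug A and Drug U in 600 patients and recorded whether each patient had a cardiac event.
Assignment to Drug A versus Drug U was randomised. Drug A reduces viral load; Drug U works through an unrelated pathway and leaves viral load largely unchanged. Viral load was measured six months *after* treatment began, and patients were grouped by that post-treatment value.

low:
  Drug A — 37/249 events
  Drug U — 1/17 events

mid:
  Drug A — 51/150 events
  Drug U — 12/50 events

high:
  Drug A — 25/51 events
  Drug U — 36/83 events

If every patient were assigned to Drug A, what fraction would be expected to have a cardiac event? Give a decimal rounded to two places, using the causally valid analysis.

0.25

Because the drug influences viral load, viral load is a post-treatment mediator, not a confounder. Stratifying on it would bias the estimate; the causal effect is the crude pooled difference.
So P(outcome | do(Drug A)) is just the pooled rate for Drug A: 113/450 = 0.251.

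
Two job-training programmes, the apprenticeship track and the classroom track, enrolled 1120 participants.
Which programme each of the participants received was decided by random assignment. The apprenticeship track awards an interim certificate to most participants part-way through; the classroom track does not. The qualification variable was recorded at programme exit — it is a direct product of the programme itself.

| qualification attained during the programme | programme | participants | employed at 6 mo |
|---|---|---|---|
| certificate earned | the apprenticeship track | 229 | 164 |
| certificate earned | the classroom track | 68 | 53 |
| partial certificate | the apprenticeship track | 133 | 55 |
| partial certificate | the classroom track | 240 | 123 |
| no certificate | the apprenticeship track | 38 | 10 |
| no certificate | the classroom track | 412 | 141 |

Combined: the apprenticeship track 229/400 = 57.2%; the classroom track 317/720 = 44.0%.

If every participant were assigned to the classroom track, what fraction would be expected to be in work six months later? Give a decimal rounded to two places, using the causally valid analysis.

0.44

The distribution of qualification attained during the programme is itself part of what the programme does — it is an intermediate outcome. Holding it fixed would remove that part of the effect; the total effect is the pooled difference.
So P(outcome | do(the classroom track)) is just the pooled rate for the classroom track: 317/720 = 0.440.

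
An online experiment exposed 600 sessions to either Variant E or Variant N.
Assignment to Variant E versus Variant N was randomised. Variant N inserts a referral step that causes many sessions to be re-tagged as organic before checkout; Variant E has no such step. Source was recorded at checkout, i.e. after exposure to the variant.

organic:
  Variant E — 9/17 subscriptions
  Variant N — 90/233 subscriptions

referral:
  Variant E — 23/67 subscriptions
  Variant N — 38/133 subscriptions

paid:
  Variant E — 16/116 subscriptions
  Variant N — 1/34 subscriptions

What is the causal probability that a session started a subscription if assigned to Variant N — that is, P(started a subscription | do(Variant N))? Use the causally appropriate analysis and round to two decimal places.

The distribution of traffic source is itself part of what the variant does — it is an intermediate outcome. Holding it fixed would remove that part of the effect; the total effect is the pooled difference.
So P(outcome | do(Variant N)) is just the pooled rate for Variant N: 129/400 = 0.323.

0.32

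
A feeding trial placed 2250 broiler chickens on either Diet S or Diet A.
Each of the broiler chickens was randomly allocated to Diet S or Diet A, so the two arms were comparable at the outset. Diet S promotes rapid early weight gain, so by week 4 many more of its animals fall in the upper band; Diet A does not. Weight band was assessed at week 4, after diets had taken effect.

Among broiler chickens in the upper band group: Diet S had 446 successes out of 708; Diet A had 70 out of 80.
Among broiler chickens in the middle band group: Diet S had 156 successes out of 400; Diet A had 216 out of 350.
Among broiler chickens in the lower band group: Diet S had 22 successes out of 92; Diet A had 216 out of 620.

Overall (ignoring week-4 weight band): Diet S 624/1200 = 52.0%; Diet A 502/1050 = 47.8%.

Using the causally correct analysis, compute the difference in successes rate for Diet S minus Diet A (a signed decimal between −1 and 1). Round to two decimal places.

The distribution of week-4 weight band is itself part of what the diet does — it is an intermediate outcome. Holding it fixed would remove that part of the effect; the total effect is the pooled difference.
The causal difference is the pooled difference: 0.520 − 0.478 = +0.042.

+0.04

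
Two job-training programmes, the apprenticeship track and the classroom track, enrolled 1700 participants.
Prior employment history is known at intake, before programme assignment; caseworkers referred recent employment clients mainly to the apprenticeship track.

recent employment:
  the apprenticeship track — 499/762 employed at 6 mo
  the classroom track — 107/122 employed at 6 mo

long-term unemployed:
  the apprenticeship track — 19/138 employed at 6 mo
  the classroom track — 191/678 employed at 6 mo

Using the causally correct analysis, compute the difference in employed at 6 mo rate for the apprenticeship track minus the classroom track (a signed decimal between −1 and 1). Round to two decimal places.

The prior employment history-specific comparison favours the classroom track throughout, but the pooled figures favour the apprenticeship track. The question is whether to condition on prior employment history.
Prior employment history is set before the programme has any effect — it is not caused by the programme — and it independently drives the outcome. That makes it a confounder, so the causal comparison is within prior employment history levels.
Adjusting over the population distribution of prior employment history: 0.520·(0.655−0.877) + 0.480·(0.138−0.282) = -0.185.

-0.18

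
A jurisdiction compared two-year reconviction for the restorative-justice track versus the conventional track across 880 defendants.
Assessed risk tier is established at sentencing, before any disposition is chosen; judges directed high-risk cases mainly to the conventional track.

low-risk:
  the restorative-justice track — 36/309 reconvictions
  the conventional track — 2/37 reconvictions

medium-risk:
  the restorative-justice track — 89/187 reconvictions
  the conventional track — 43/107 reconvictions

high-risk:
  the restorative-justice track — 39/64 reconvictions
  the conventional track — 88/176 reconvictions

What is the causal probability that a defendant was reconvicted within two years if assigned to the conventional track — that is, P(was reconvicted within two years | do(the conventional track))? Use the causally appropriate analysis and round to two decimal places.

the conventional track is lower inside every assessed risk tier stratum but the restorative-justice track is lower in aggregate. Whether to stratify depends on how assessed risk tier relates to the disposition.
Since assessed risk tier is a pre-existing factor (not a product of the disposition) and it affects the outcome on its own, it is a confounder. The stratified rates, not the pooled rate, identify the causal effect.
Standardising the conventional track to the population assessed risk tier mix: 0.393·2/37 + 0.334·43/107 + 0.273·88/176 = 0.292.

0.29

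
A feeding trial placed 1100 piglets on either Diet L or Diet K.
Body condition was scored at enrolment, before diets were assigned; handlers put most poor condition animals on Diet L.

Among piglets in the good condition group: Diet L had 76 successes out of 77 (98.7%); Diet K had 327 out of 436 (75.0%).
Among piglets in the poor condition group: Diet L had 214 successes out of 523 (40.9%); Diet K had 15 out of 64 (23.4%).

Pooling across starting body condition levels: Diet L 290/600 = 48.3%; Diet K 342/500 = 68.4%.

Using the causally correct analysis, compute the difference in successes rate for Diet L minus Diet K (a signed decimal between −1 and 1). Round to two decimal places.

Diet L is higher inside every starting body condition stratum but Diet K is higher in aggregate. Whether to stratify depends on how starting body condition relates to the diet.
The imbalance in starting body condition arose from how piglets were allocated, not from anything the diet did; and starting body condition independently affects the outcome. The pooled gap is confounded — condition on starting body condition.
Adjusting over the population distribution of starting body condition: 0.466·(0.987−0.750) + 0.534·(0.409−0.234) = +0.204.

+0.20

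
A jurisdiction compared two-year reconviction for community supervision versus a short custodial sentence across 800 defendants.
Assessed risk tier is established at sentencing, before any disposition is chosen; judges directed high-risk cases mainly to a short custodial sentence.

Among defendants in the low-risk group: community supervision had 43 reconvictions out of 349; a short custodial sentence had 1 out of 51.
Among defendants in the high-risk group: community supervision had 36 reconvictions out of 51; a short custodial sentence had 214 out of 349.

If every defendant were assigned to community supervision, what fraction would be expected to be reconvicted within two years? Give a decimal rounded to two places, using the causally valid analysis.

0.41

Assessed risk tier differs across dispositions for reasons unrelated to any effect of the disposition itself, and it separately predicts the outcome — a classic confounder. We must compare within assessed risk tier levels.
Standardising community supervision to the population assessed risk tier mix: 0.500·43/349 + 0.500·36/51 = 0.415.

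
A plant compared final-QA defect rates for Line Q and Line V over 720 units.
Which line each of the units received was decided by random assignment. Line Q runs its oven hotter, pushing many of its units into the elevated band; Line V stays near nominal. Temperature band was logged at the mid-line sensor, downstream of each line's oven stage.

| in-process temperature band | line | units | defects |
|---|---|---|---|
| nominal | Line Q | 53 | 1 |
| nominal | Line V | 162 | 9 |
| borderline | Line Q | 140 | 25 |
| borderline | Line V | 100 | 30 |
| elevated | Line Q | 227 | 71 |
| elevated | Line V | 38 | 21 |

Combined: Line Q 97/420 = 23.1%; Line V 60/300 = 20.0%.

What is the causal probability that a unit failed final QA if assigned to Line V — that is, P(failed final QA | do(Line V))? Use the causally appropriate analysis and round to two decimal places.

0.20

The stratified and pooled comparisons disagree (Line Q wins within each in-process temperature band; Line V wins overall), so the answer turns on the causal role of in-process temperature band.
The distribution of in-process temperature band is itself part of what the line does — it is an intermediate outcome. Holding it fixed would remove that part of the effect; the total effect is the pooled difference.
So P(outcome | do(Line V)) is just the pooled rate for Line V: 60/300 = 0.200.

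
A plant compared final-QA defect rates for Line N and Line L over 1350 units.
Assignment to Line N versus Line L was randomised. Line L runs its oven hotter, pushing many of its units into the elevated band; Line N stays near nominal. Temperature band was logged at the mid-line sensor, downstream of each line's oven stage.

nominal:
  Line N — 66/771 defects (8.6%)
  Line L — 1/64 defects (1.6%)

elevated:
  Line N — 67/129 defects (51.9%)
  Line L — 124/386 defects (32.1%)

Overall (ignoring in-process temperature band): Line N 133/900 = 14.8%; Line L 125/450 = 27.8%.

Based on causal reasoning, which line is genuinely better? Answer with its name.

In-process temperature band is recorded after the line and is itself shifted by it — it sits on the causal path from line to outcome. Conditioning on a mediator would strip out part of the effect we want; the pooled comparison gives the total causal effect.
Pooled: Line N 14.8% vs Line L 27.8%; Line N is lower overall.

Line N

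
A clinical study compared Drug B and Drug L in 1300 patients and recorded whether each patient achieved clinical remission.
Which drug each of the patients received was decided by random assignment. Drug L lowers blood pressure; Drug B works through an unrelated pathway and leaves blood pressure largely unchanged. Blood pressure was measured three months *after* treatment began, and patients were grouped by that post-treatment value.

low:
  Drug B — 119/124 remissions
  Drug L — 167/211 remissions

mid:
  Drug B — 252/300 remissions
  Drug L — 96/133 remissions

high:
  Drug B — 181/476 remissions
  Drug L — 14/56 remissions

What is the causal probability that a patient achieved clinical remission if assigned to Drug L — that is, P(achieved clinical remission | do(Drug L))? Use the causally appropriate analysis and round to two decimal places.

The stratified and pooled comparisons disagree (Drug B wins within each blood pressure; Drug L wins overall), so the answer turns on the causal role of blood pressure.
The distribution of blood pressure is itself part of what the drug does — it is an intermediate outcome. Holding it fixed would remove that part of the effect; the total effect is the pooled difference.
So P(outcome | do(Drug L)) is just the pooled rate for Drug L: 277/400 = 0.693.

0.69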